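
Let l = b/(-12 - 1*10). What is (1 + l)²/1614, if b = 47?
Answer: 625/781176 ≈ 0.00080008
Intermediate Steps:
l = -47/22 (l = 47/(-12 - 1*10) = 47/(-12 - 10) = 47/(-22) = 47*(-1/22) = -47/22 ≈ -2.1364)
(1 + l)²/1614 = (1 - 47/22)²/1614 = (-25/22)²*(1/1614) = (625/484)*(1/1614) = 625/781176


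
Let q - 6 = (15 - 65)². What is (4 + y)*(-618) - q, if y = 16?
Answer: -14866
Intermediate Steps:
q = 2506 (q = 6 + (15 - 65)² = 6 + (-50)² = 6 + 2500 = 2506)
(4 + y)*(-618) - q = (4 + 16)*(-618) - 1*2506 = 20*(-618) - 2506 = -12360 - 2506 = -14866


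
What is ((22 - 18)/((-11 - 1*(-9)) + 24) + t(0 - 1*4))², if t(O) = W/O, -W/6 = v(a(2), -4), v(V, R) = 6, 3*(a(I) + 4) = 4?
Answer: 10201/121 ≈ 84.306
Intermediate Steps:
a(I) = -8/3 (a(I) = -4 + (⅓)*4 = -4 + 4/3 = -8/3)
W = -36 (W = -6*6 = -36)
t(O) = -36/O
((22 - 18)/((-11 - 1*(-9)) + 24) + t(0 - 1*4))² = ((22 - 18)/((-11 - 1*(-9)) + 24) - 36/(0 - 1*4))² = (4/((-11 + 9) + 24) - 36/(0 - 4))² = (4/(-2 + 24) - 36/(-4))² = (4/22 - 36*(-¼))² = (4*(1/22) + 9)² = (2/11 + 9)² = (101/11)² = 10201/121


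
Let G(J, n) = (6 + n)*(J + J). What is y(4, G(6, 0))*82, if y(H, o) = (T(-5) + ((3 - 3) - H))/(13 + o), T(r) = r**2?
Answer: 1722/85 ≈ 20.259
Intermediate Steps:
G(J, n) = 2*J*(6 + n) (G(J, n) = (6 + n)*(2*J) = 2*J*(6 + n))
y(H, o) = (25 - H)/(13 + o) (y(H, o) = ((-5)**2 + ((3 - 3) - H))/(13 + o) = (25 + (0 - H))/(13 + o) = (25 - H)/(13 + o))
y(4, G(6, 0))*82 = ((25 - 1*4)/(13 + 2*6*(6 + 0)))*82 = ((25 - 4)/(13 + 2*6*6))*82 = (21/(13 + 72))*82 = (21/85)*82 = 1722/85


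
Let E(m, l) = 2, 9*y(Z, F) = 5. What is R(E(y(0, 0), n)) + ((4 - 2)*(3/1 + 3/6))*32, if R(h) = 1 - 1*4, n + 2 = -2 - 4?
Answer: 221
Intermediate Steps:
y(Z, F) = 5/9 (y(Z, F) = (⅑)*5 = 5/9)
n = -8 (n = -2 + (-2 - 4) = -2 - 6 = -8)
R(h) = -3 (R(h) = 1 - 4 = -3)
R(E(y(0, 0), n)) + ((4 - 2)*(3/1 + 3/6))*32 = -3 + ((4 - 2)*(3/1 + 3/6))*32 = -3 + (2*(3*1 + 3*(⅙)))*32 = -3 + (2*(3 + ½))*32 = -3 + (2*(7/2))*32 = -3 + 7*32 = -3 + 224 = 221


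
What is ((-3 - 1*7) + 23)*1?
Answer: 13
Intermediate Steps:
((-3 - 1*7) + 23)*1 = ((-3 - 7) + 23)*1 = (-10 + 23)*1 = 13*1 = 13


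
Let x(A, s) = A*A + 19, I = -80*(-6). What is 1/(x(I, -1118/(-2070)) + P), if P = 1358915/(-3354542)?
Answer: 3354542/772948854183 ≈ 4.3399e-6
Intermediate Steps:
I = 480
x(A, s) = 19 + A² (x(A, s) = A² + 19 = 19 + A²)
P = -1358915/3354542 (P = 1358915*(-1/3354542) = -1358915/3354542 ≈ -0.40510)
1/(x(I, -1118/(-2070)) + P) = 1/((19 + 480²) - 1358915/3354542) = 1/((19 + 230400) - 1358915/3354542) = 1/(230419 - 1358915/3354542) = 1/(772948854183/3354542) = 3354542/772948854183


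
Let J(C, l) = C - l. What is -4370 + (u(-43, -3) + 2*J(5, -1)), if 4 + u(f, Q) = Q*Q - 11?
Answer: -4364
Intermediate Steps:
u(f, Q) = -15 + Q² (u(f, Q) = -4 + (Q*Q - 11) = -4 + (Q² - 11) = -4 + (-11 + Q²) = -15 + Q²)
-4370 + (u(-43, -3) + 2*J(5, -1)) = -4370 + ((-15 + (-3)²) + 2*(5 - 1*(-1))) = -4370 + ((-15 + 9) + 2*(5 + 1)) = -4370 + (-6 + 2*6) = -4370 + (-6 + 12) = -4370 + 6 = -4364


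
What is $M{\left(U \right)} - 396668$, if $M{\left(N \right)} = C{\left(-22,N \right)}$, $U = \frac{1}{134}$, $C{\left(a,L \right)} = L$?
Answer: $- \frac{53153511}{134} \approx -3.9667 \cdot 10^{5}$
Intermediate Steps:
$U = \frac{1}{134} \approx 0.0074627$
$M{\left(N \right)} = N$
$M{\left(U \right)} - 396668 = \frac{1}{134} - 396668 = - \frac{53153511}{134}$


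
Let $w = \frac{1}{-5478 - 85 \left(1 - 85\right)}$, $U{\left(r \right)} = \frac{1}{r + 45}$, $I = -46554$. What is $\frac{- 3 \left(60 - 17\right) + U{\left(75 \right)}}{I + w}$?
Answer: $\frac{4287683}{1547454940} \approx 0.0027708$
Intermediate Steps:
$U{\left(r \right)} = \frac{1}{45 + r}$
$w = \frac{1}{1662}$ ($w = \frac{1}{-5478 - -7140} = \frac{1}{-5478 + 7140} = \frac{1}{1662} \approx 0.00060168$)
$\frac{- 3 \left(60 - 17\right) + U{\left(75 \right)}}{I + w} = \frac{- 3 \left(60 - 17\right) + \frac{1}{45 + 75}}{-46554 + \frac{1}{1662}} = \frac{\left(-3\right) 43 + \frac{1}{120}}{- \frac{77372747}{1662}} = \left(-129 + \frac{1}{120}\right) \left(- \frac{1662}{77372747}\right) = \left(- \frac{15479}{120}\right) \left(- \frac{1662}{77372747}\right) = \frac{4287683}{1547454940}$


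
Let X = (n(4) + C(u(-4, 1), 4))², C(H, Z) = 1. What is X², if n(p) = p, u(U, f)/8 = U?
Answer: 625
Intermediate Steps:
u(U, f) = 8*U
X = 25 (X = (4 + 1)² = 5² = 25)
X² = 25² = 625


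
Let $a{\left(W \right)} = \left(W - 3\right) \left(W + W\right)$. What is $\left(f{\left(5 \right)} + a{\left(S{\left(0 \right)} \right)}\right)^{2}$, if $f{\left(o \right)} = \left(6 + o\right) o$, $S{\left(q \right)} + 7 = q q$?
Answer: $38025$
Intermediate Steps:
$S{\left(q \right)} = -7 + q^{2}$ ($S{\left(q \right)} = -7 + q q = -7 + q^{2}$)
$a{\left(W \right)} = 2 W \left(-3 + W\right)$ ($a{\left(W \right)} = \left(-3 + W\right) 2 W = 2 W \left(-3 + W\right)$)
$f{\left(o \right)} = o \left(6 + o\right)$
$\left(f{\left(5 \right)} + a{\left(S{\left(0 \right)} \right)}\right)^{2} = \left(5 \left(6 + 5\right) + 2 \left(-7 + 0^{2}\right) \left(-3 - \left(7 - 0^{2}\right)\right)\right)^{2} = \left(5 \cdot 11 + 2 \left(-7 + 0\right) \left(-3 + \left(-7 + 0\right)\right)\right)^{2} = \left(55 + 2 \left(-7\right) \left(-3 - 7\right)\right)^{2} = \left(55 + 2 \left(-7\right) \left(-10\right)\right)^{2} = \left(55 + 140\right)^{2} = 195^{2} = 38025$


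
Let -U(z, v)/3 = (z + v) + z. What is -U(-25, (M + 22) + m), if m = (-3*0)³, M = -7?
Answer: -105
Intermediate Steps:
m = 0 (m = 0³ = 0)
U(z, v) = -6*z - 3*v (U(z, v) = -3*((z + v) + z) = -3*((v + z) + z) = -3*(v + 2*z) = -6*z - 3*v)
-U(-25, (M + 22) + m) = -(-6*(-25) - 3*((-7 + 22) + 0)) = -(150 - 3*(15 + 0)) = -(150 - 3*15) = -(150 - 45) = -1*105 = -105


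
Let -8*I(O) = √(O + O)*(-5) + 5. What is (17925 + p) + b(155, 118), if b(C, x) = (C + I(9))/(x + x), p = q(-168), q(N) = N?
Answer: 33526451/1888 + 15*√2/1888 ≈ 17758.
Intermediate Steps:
p = -168
I(O) = -5/8 + 5*√2*√O/8 (I(O) = -(√(O + O)*(-5) + 5)/8 = -(√(2*O)*(-5) + 5)/8 = -((√2*√O)*(-5) + 5)/8 = -(-5*√2*√O + 5)/8 = -(5 - 5*√2*√O)/8 = -5/8 + 5*√2*√O/8)
b(C, x) = (-5/8 + C + 15*√2/8)/(2*x) (b(C, x) = (C + (-5/8 + 5*√2*√9/8))/(x + x) = (C + (-5/8 + (5/8)*√2*3))/((2*x)) = (C + (-5/8 + 15*√2/8))*(1/(2*x)) = (-5/8 + C + 15*√2/8)*(1/(2*x)) = (-5/8 + C + 15*√2/8)/(2*x))
(17925 + p) + b(155, 118) = (17925 - 168) + (1/16)*(-5 + 8*155 + 15*√2)/118 = 17757 + (1/16)*(1/118)*(-5 + 1240 + 15*√2) = 17757 + (1/16)*(1/118)*(1235 + 15*√2) = 17757 + (1235/1888 + 15*√2/1888) = 33526451/1888 + 15*√2/1888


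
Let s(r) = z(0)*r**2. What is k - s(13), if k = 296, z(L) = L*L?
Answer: 296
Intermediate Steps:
z(L) = L**2
s(r) = 0 (s(r) = 0**2*r**2 = 0*r**2 = 0)
k - s(13) = 296 - 1*0 = 296 + 0 = 296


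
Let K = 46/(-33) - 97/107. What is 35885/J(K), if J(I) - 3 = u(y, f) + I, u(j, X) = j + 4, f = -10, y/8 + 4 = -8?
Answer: -126709935/322382 ≈ -393.04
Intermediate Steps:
y = -96 (y = -32 + 8*(-8) = -32 - 64 = -96)
u(j, X) = 4 + j
K = -8123/3531 (K = 46*(-1/33) - 97*1/107 = -46/33 - 97/107 = -8123/3531 ≈ -2.3005)
J(I) = -89 + I (J(I) = 3 + ((4 - 96) + I) = 3 + (-92 + I) = -89 + I)
35885/J(K) = 35885/(-89 - 8123/3531) = 35885/(-322382/3531) = 35885*(-3531/322382) = -126709935/322382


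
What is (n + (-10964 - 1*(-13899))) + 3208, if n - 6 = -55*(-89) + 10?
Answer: 11054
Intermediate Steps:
n = 4911 (n = 6 + (-55*(-89) + 10) = 6 + (4895 + 10) = 6 + 4905 = 4911)
(n + (-10964 - 1*(-13899))) + 3208 = (4911 + (-10964 - 1*(-13899))) + 3208 = (4911 + (-10964 + 13899)) + 3208 = (4911 + 2935) + 3208 = 7846 + 3208 = 11054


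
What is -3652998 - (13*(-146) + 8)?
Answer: -3651108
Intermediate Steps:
-3652998 - (13*(-146) + 8) = -3652998 - (-1898 + 8) = -3652998 - 1*(-1890) = -3652998 + 1890 = -3651108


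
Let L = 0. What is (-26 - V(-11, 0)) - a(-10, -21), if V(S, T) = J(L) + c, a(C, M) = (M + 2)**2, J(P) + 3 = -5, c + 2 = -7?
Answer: -370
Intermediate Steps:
c = -9 (c = -2 - 7 = -9)
J(P) = -8 (J(P) = -3 - 5 = -8)
a(C, M) = (2 + M)**2
V(S, T) = -17 (V(S, T) = -8 - 9 = -17)
(-26 - V(-11, 0)) - a(-10, -21) = (-26 - 1*(-17)) - (2 - 21)**2 = (-26 + 17) - 1*(-19)**2 = -9 - 1*361 = -9 - 361 = -370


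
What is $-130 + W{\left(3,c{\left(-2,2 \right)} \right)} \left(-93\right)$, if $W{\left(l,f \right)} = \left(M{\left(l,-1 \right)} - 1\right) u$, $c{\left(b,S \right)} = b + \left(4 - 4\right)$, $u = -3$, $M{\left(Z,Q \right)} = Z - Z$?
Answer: $-409$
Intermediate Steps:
$M{\left(Z,Q \right)} = 0$
$c{\left(b,S \right)} = b$ ($c{\left(b,S \right)} = b + \left(4 - 4\right) = b + 0 = b$)
$W{\left(l,f \right)} = 3$ ($W{\left(l,f \right)} = \left(0 - 1\right) \left(-3\right) = \left(-1\right) \left(-3\right) = 3$)
$-130 + W{\left(3,c{\left(-2,2 \right)} \right)} \left(-93\right) = -130 + 3 \left(-93\right) = -130 - 279 = -409$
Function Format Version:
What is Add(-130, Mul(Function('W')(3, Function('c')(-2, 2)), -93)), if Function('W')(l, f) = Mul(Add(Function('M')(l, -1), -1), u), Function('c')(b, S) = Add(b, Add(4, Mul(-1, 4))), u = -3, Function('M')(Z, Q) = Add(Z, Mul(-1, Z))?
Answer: -409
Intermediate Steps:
Function('M')(Z, Q) = 0
Function('c')(b, S) = b (Function('c')(b, S) = Add(b, Add(4, -4)) = Add(b, 0) = b)
Function('W')(l, f) = 3 (Function('W')(l, f) = Mul(Add(0, -1), -3) = Mul(-1, -3) = 3)
Add(-130, Mul(Function('W')(3, Function('c')(-2, 2)), -93)) = Add(-130, Mul(3, -93)) = Add(-130, -279) = -409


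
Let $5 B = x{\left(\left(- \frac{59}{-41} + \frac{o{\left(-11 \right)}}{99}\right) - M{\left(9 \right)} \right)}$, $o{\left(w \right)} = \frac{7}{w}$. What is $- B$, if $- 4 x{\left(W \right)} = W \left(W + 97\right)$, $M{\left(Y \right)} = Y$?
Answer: $- \frac{337292134913}{9967666005} \approx -33.839$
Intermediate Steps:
$x{\left(W \right)} = - \frac{W \left(97 + W\right)}{4}$ ($x{\left(W \right)} = - \frac{W \left(W + 97\right)}{4} = - \frac{W \left(97 + W\right)}{4}$)
$B = \frac{337292134913}{9967666005}$ ($B = \frac{\left(- \frac{1}{4}\right) \left(\left(- \frac{59}{-41} + \frac{7 \frac{1}{-11}}{99}\right) - 9\right) \left(97 - \left(\frac{310}{41} - \frac{7 \frac{1}{-11}}{99}\right)\right)}{5} = \frac{\left(- \frac{1}{4}\right) \left(\left(\left(-59\right) \left(- \frac{1}{41}\right) + 7 \left(- \frac{1}{11}\right) \frac{1}{99}\right) - 9\right) \left(97 - \left(\frac{310}{41} - 7 \left(- \frac{1}{11}\right) \frac{1}{99}\right)\right)}{5} = \frac{\left(- \frac{1}{4}\right) \left(\left(\frac{59}{41} - \frac{7}{1089}\right) - 9\right) \left(97 + \left(\left(\frac{59}{41} - \frac{7}{1089}\right) - 9\right)\right)}{5} = \frac{\left(- \frac{1}{4}\right) \left(\frac{63964}{44649} - 9\right) \left(97 + \left(\frac{63964}{44649} - 9\right)\right)}{5} = \frac{\left(- \frac{1}{4}\right) \left(- \frac{337877}{44649}\right) \left(97 - \frac{337877}{44649}\right)}{5} = \frac{\left(- \frac{1}{4}\right) \left(- \frac{337877}{44649}\right) \frac{3993076}{44649}}{5} = \frac{1}{5} \cdot \frac{337292134913}{1993533201} = \frac{337292134913}{9967666005} \approx 33.839$)
$- B = \left(-1\right) \frac{337292134913}{9967666005} = - \frac{337292134913}{9967666005}$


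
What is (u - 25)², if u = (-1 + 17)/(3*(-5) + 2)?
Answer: 116281/169 ≈ 688.05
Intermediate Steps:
u = -16/13 (u = 16/(-15 + 2) = 16/(-13) = 16*(-1/13) = -16/13 ≈ -1.2308)
(u - 25)² = (-16/13 - 25)² = (-341/13)² = 116281/169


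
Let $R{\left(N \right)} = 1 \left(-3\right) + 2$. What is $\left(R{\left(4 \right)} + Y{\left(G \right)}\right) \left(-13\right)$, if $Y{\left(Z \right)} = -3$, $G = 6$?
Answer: $52$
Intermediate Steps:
$R{\left(N \right)} = -1$ ($R{\left(N \right)} = -3 + 2 = -1$)
$\left(R{\left(4 \right)} + Y{\left(G \right)}\right) \left(-13\right) = \left(-1 - 3\right) \left(-13\right) = \left(-4\right) \left(-13\right) = 52$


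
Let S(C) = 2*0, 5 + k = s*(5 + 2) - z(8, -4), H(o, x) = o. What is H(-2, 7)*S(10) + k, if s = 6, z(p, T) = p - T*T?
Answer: 45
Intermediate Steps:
z(p, T) = p - T²
k = 45 (k = -5 + (6*(5 + 2) - (8 - 1*(-4)²)) = -5 + (6*7 - (8 - 1*16)) = -5 + (42 - (8 - 16)) = -5 + (42 - 1*(-8)) = -5 + (42 + 8) = -5 + 50 = 45)
S(C) = 0
H(-2, 7)*S(10) + k = -2*0 + 45 = 0 + 45 = 45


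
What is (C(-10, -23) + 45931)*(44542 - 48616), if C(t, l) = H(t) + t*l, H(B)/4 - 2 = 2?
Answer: -188125098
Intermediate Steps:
H(B) = 16 (H(B) = 8 + 4*2 = 8 + 8 = 16)
C(t, l) = 16 + l*t (C(t, l) = 16 + t*l = 16 + l*t)
(C(-10, -23) + 45931)*(44542 - 48616) = ((16 - 23*(-10)) + 45931)*(44542 - 48616) = ((16 + 230) + 45931)*(-4074) = (246 + 45931)*(-4074) = 46177*(-4074) = -188125098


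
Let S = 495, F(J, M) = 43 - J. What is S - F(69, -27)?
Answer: 521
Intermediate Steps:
S - F(69, -27) = 495 - (43 - 1*69) = 495 - (43 - 69) = 495 - 1*(-26) = 495 + 26 = 521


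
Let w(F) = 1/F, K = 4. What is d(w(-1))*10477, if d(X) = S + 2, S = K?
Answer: 62862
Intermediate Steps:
S = 4
w(F) = 1/F
d(X) = 6 (d(X) = 4 + 2 = 6)
d(w(-1))*10477 = 6*10477 = 62862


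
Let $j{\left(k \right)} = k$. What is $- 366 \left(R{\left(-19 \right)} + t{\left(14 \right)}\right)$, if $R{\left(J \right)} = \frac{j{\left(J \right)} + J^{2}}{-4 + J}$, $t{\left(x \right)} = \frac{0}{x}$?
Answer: $\frac{125172}{23} \approx 5442.3$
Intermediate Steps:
$t{\left(x \right)} = 0$
$R{\left(J \right)} = \frac{J + J^{2}}{-4 + J}$
$- 366 \left(R{\left(-19 \right)} + t{\left(14 \right)}\right) = - 366 \left(- \frac{19 \left(1 - 19\right)}{-4 - 19} + 0\right) = - 366 \left(\left(-19\right) \frac{1}{-23} \left(-18\right) + 0\right) = - 366 \left(\left(-19\right) \left(- \frac{1}{23}\right) \left(-18\right) + 0\right) = - 366 \left(- \frac{342}{23} + 0\right) = \left(-366\right) \left(- \frac{342}{23}\right) = \frac{125172}{23}$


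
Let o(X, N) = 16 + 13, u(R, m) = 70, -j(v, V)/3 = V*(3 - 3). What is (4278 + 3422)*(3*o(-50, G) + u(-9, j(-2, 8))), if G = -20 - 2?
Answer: 1208900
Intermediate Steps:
j(v, V) = 0 (j(v, V) = -3*V*(3 - 3) = -3*V*0 = -3*0 = 0)
G = -22
o(X, N) = 29
(4278 + 3422)*(3*o(-50, G) + u(-9, j(-2, 8))) = (4278 + 3422)*(3*29 + 70) = 7700*(87 + 70) = 7700*157 = 1208900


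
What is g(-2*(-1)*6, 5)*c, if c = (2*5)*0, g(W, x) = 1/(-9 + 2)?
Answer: 0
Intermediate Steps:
g(W, x) = -1/7 (g(W, x) = 1/(-7) = -1/7)
c = 0 (c = 10*0 = 0)
g(-2*(-1)*6, 5)*c = -1/7*0 = 0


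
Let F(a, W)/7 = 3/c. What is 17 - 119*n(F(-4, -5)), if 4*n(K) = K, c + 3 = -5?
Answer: 3043/32 ≈ 95.094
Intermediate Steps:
c = -8 (c = -3 - 5 = -8)
F(a, W) = -21/8 (F(a, W) = 7*(3/(-8)) = 7*(3*(-1/8)) = 7*(-3/8) = -21/8)
n(K) = K/4
17 - 119*n(F(-4, -5)) = 17 - 119*(-21)/(4*8) = 17 - 119*(-21/32) = 17 + 2499/32 = 3043/32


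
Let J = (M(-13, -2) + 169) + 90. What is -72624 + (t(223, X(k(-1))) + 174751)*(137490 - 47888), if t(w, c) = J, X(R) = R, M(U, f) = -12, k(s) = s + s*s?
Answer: 15680098172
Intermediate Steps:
k(s) = s + s²
J = 247 (J = (-12 + 169) + 90 = 157 + 90 = 247)
t(w, c) = 247
-72624 + (t(223, X(k(-1))) + 174751)*(137490 - 47888) = -72624 + (247 + 174751)*(137490 - 47888) = -72624 + 174998*89602 = -72624 + 15680170796 = 15680098172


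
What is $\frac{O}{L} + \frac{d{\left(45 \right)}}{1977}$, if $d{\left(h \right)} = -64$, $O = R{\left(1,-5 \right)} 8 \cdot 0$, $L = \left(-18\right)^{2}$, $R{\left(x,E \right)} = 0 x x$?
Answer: $- \frac{64}{1977} \approx -0.032372$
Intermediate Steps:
$R{\left(x,E \right)} = 0$ ($R{\left(x,E \right)} = 0 x = 0$)
$L = 324$
$O = 0$ ($O = 0 \cdot 8 \cdot 0 = 0 \cdot 0 = 0$)
$\frac{O}{L} + \frac{d{\left(45 \right)}}{1977} = \frac{0}{324} - \frac{64}{1977} = 0 \cdot \frac{1}{324} - \frac{64}{1977} = 0 - \frac{64}{1977} = - \frac{64}{1977}$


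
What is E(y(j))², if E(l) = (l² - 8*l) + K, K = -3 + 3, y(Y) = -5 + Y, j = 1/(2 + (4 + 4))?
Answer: 39955041/10000 ≈ 3995.5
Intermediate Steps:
j = ⅒ (j = 1/(2 + 8) = 1/10 = ⅒ ≈ 0.10000)
K = 0
E(l) = l² - 8*l (E(l) = (l² - 8*l) + 0 = l² - 8*l)
E(y(j))² = ((-5 + ⅒)*(-8 + (-5 + ⅒)))² = (-49*(-8 - 49/10)/10)² = (-49/10*(-129/10))² = (6321/100)² = 39955041/10000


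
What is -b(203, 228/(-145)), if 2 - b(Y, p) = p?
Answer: -518/145 ≈ -3.5724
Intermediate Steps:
b(Y, p) = 2 - p
-b(203, 228/(-145)) = -(2 - 228/(-145)) = -(2 - 228*(-1)/145) = -(2 - 1*(-228/145)) = -(2 + 228/145) = -1*518/145 = -518/145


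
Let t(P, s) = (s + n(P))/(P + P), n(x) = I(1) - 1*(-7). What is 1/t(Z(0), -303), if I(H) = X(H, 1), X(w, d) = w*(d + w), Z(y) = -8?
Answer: 8/147 ≈ 0.054422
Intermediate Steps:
I(H) = H*(1 + H)
n(x) = 9 (n(x) = 1*(1 + 1) - 1*(-7) = 1*2 + 7 = 2 + 7 = 9)
t(P, s) = (9 + s)/(2*P) (t(P, s) = (s + 9)/(P + P) = (9 + s)/((2*P)) = (9 + s)*(1/(2*P)) = (9 + s)/(2*P))
1/t(Z(0), -303) = 1/((½)*(9 - 303)/(-8)) = 1/((½)*(-⅛)*(-294)) = 1/(147/8) = 8/147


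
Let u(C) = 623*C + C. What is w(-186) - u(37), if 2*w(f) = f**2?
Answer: -5790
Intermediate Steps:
w(f) = f**2/2
u(C) = 624*C
w(-186) - u(37) = (1/2)*(-186)**2 - 624*37 = (1/2)*34596 - 1*23088 = 17298 - 23088 = -5790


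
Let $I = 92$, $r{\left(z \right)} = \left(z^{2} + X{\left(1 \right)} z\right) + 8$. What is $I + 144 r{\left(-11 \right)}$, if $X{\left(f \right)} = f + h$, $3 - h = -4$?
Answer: $5996$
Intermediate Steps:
$h = 7$ ($h = 3 - -4 = 3 + 4 = 7$)
$X{\left(f \right)} = 7 + f$ ($X{\left(f \right)} = f + 7 = 7 + f$)
$r{\left(z \right)} = 8 + z^{2} + 8 z$ ($r{\left(z \right)} = \left(z^{2} + \left(7 + 1\right) z\right) + 8 = \left(z^{2} + 8 z\right) + 8 = 8 + z^{2} + 8 z$)
$I + 144 r{\left(-11 \right)} = 92 + 144 \left(8 + \left(-11\right)^{2} + 8 \left(-11\right)\right) = 92 + 144 \left(8 + 121 - 88\right) = 92 + 144 \cdot 41 = 92 + 5904 = 5996$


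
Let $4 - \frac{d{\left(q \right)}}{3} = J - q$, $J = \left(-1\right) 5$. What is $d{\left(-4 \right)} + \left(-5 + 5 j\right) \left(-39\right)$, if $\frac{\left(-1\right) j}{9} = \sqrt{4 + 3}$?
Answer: $210 + 1755 \sqrt{7} \approx 4853.3$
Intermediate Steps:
$J = -5$
$j = - 9 \sqrt{7}$ ($j = - 9 \sqrt{4 + 3} = - 9 \sqrt{7} \approx -23.812$)
$d{\left(q \right)} = 27 + 3 q$ ($d{\left(q \right)} = 12 - 3 \left(-5 - q\right) = 12 + \left(15 + 3 q\right) = 27 + 3 q$)
$d{\left(-4 \right)} + \left(-5 + 5 j\right) \left(-39\right) = \left(27 + 3 \left(-4\right)\right) + \left(-5 + 5 \left(- 9 \sqrt{7}\right)\right) \left(-39\right) = \left(27 - 12\right) + \left(-5 - 45 \sqrt{7}\right) \left(-39\right) = 15 + \left(195 + 1755 \sqrt{7}\right) = 210 + 1755 \sqrt{7}$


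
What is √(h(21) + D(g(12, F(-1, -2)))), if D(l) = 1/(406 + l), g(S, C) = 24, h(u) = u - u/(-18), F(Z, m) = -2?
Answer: √9222855/645 ≈ 4.7084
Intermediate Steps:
h(u) = 19*u/18 (h(u) = u - u*(-1)/18 = u - (-1)*u/18 = u + u/18 = 19*u/18)
√(h(21) + D(g(12, F(-1, -2)))) = √((19/18)*21 + 1/(406 + 24)) = √(133/6 + 1/430) = √(14299/645) = √9222855/645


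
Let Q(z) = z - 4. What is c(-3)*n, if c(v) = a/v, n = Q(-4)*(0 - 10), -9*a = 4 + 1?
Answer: 400/27 ≈ 14.815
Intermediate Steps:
a = -5/9 (a = -(4 + 1)/9 = -1/9*5 = -5/9 ≈ -0.55556)
Q(z) = -4 + z
n = 80 (n = (-4 - 4)*(0 - 10) = -8*(-10) = 80)
c(v) = -5/(9*v)
c(-3)*n = -5/9/(-3)*80 = -5/9*(-1/3)*80 = (5/27)*80 = 400/27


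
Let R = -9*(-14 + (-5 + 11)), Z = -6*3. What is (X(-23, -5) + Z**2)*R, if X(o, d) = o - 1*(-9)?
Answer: 22320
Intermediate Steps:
Z = -18
X(o, d) = 9 + o (X(o, d) = o + 9 = 9 + o)
R = 72 (R = -9*(-14 + 6) = -9*(-8) = 72)
(X(-23, -5) + Z**2)*R = ((9 - 23) + (-18)**2)*72 = (-14 + 324)*72 = 310*72 = 22320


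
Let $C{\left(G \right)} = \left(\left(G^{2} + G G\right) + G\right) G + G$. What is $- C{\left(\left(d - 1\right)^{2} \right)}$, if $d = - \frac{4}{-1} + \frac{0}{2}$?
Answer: $-1548$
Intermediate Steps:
$d = 4$ ($d = \left(-4\right) \left(-1\right) + 0 \cdot \frac{1}{2} = 4 + 0 = 4$)
$C{\left(G \right)} = G + G \left(G + 2 G^{2}\right)$ ($C{\left(G \right)} = \left(\left(G^{2} + G^{2}\right) + G\right) G + G = \left(2 G^{2} + G\right) G + G = \left(G + 2 G^{2}\right) G + G = G \left(G + 2 G^{2}\right) + G = G + G \left(G + 2 G^{2}\right)$)
$- C{\left(\left(d - 1\right)^{2} \right)} = - \left(4 - 1\right)^{2} \left(1 + \left(4 - 1\right)^{2} + 2 \left(\left(4 - 1\right)^{2}\right)^{2}\right) = - 3^{2} \left(1 + 3^{2} + 2 \left(3^{2}\right)^{2}\right) = - 9 \left(1 + 9 + 2 \cdot 9^{2}\right) = - 9 \left(1 + 9 + 2 \cdot 81\right) = - 9 \left(1 + 9 + 162\right) = - 9 \cdot 172 = \left(-1\right) 1548 = -1548$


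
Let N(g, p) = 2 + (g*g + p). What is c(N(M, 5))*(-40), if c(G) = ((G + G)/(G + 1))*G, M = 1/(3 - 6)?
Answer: -327680/657 ≈ -498.75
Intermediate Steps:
M = -1/3 (M = 1/(-3) = -1/3 ≈ -0.33333)
N(g, p) = 2 + p + g**2 (N(g, p) = 2 + (g**2 + p) = 2 + (p + g**2) = 2 + p + g**2)
c(G) = 2*G**2/(1 + G) (c(G) = ((2*G)/(1 + G))*G = (2*G/(1 + G))*G = 2*G**2/(1 + G))
c(N(M, 5))*(-40) = (2*(2 + 5 + (-1/3)**2)**2/(1 + (2 + 5 + (-1/3)**2)))*(-40) = (2*(2 + 5 + 1/9)**2/(1 + (2 + 5 + 1/9)))*(-40) = (2*(64/9)**2/(1 + 64/9))*(-40) = (2*(4096/81)/(73/9))*(-40) = (2*(4096/81)*(9/73))*(-40) = (8192/657)*(-40) = -327680/657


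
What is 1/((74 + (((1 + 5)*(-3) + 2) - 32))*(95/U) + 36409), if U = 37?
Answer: 37/1349603 ≈ 2.7415e-5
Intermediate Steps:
1/((74 + (((1 + 5)*(-3) + 2) - 32))*(95/U) + 36409) = 1/((74 + (((1 + 5)*(-3) + 2) - 32))*(95/37) + 36409) = 1/((74 + ((6*(-3) + 2) - 32))*(95*(1/37)) + 36409) = 1/((74 + ((-18 + 2) - 32))*(95/37) + 36409) = 1/((74 + (-16 - 32))*(95/37) + 36409) = 1/((74 - 48)*(95/37) + 36409) = 1/(26*(95/37) + 36409) = 1/(2470/37 + 36409) = 1/(1349603/37) = 37/1349603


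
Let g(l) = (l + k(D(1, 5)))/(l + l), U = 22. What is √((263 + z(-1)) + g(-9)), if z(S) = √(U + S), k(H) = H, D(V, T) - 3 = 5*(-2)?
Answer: √(2375 + 9*√21)/3 ≈ 16.385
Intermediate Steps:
D(V, T) = -7 (D(V, T) = 3 + 5*(-2) = 3 - 10 = -7)
z(S) = √(22 + S)
g(l) = (-7 + l)/(2*l) (g(l) = (l - 7)/(l + l) = (-7 + l)/((2*l)) = (-7 + l)*(1/(2*l)) = (-7 + l)/(2*l))
√((263 + z(-1)) + g(-9)) = √((263 + √(22 - 1)) + (½)*(-7 - 9)/(-9)) = √((263 + √21) + (½)*(-⅑)*(-16)) = √((263 + √21) + 8/9) = √(2375/9 + √21)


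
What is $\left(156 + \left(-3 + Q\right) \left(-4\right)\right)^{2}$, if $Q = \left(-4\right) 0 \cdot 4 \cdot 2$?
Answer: $28224$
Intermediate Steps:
$Q = 0$ ($Q = 0 \cdot 8 = 0$)
$\left(156 + \left(-3 + Q\right) \left(-4\right)\right)^{2} = \left(156 + \left(-3 + 0\right) \left(-4\right)\right)^{2} = \left(156 - -12\right)^{2} = \left(156 + 12\right)^{2} = 168^{2} = 28224$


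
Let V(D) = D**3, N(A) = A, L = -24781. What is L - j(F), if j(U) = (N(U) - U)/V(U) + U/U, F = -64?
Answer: -24782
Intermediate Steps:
j(U) = 1 (j(U) = (U - U)/(U**3) + U/U = 0/U**3 + 1 = 0 + 1 = 1)
L - j(F) = -24781 - 1*1 = -24781 - 1 = -24782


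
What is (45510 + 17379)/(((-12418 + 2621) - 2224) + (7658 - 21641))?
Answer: -20963/8668 ≈ -2.4184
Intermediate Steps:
(45510 + 17379)/(((-12418 + 2621) - 2224) + (7658 - 21641)) = 62889/((-9797 - 2224) - 13983) = 62889/(-12021 - 13983) = 62889/(-26004) = 62889*(-1/26004) = -20963/8668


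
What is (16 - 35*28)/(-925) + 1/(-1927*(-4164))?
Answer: 7735163917/7422225900 ≈ 1.0422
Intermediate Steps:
(16 - 35*28)/(-925) + 1/(-1927*(-4164)) = (16 - 980)*(-1/925) - 1/1927*(-1/4164) = -964*(-1/925) + 1/8024028 = 964/925 + 1/8024028 = 7735163917/7422225900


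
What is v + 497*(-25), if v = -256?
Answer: -12681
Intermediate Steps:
v + 497*(-25) = -256 + 497*(-25) = -256 - 12425 = -12681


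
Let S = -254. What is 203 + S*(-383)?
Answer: 97485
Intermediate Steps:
203 + S*(-383) = 203 - 254*(-383) = 203 + 97282 = 97485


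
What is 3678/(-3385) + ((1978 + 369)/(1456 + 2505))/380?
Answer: -1105621489/1019006860 ≈ -1.0850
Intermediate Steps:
3678/(-3385) + ((1978 + 369)/(1456 + 2505))/380 = 3678*(-1/3385) + (2347/3961)*(1/380) = -3678/3385 + (2347*(1/3961))*(1/380) = -3678/3385 + (2347/3961)*(1/380) = -3678/3385 + 2347/1505180 = -1105621489/1019006860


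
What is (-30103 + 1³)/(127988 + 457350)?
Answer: -15051/292669 ≈ -0.051427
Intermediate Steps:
(-30103 + 1³)/(127988 + 457350) = (-30103 + 1)/585338 = -30102*1/585338 = -15051/292669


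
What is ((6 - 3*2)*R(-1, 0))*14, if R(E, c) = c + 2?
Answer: 0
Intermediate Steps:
R(E, c) = 2 + c
((6 - 3*2)*R(-1, 0))*14 = ((6 - 3*2)*(2 + 0))*14 = ((6 - 6)*2)*14 = (0*2)*14 = 0*14 = 0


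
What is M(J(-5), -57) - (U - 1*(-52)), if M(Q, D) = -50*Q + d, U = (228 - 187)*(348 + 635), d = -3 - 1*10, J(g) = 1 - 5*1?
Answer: -40168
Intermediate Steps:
J(g) = -4 (J(g) = 1 - 5 = -4)
d = -13 (d = -3 - 10 = -13)
U = 40303 (U = 41*983 = 40303)
M(Q, D) = -13 - 50*Q (M(Q, D) = -50*Q - 13 = -13 - 50*Q)
M(J(-5), -57) - (U - 1*(-52)) = (-13 - 50*(-4)) - (40303 - 1*(-52)) = (-13 + 200) - (40303 + 52) = 187 - 1*40355 = 187 - 40355 = -40168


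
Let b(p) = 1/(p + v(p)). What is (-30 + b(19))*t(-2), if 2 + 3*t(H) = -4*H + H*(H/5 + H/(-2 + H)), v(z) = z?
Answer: -33031/570 ≈ -57.949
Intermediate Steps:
t(H) = -2/3 - 4*H/3 + H*(H/5 + H/(-2 + H))/3 (t(H) = -2/3 + (-4*H + H*(H/5 + H/(-2 + H)))/3 = -2/3 + (-4*H/3 + H*(H/5 + H/(-2 + H))/3) = -2/3 - 4*H/3 + H*(H/5 + H/(-2 + H))/3)
b(p) = 1/(2*p) (b(p) = 1/(p + p) = 1/(2*p))
(-30 + b(19))*t(-2) = (-30 + (1/2)/19)*((20 + (-2)**3 - 17*(-2)**2 + 30*(-2))/(15*(-2 - 2))) = (-30 + (1/2)*(1/19))*((1/15)*(20 - 8 - 17*4 - 60)/(-4)) = (-30 + 1/38)*((1/15)*(-1/4)*(20 - 8 - 68 - 60)) = -1139*(-1)*(-116)/(570*4) = -1139/38*29/15 = -33031/570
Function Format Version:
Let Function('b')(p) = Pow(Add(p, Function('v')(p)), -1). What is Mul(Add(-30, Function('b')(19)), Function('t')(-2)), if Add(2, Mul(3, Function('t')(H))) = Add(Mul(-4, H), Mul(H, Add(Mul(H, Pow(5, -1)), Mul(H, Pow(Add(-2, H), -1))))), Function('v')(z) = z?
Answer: Rational(-33031, 570) ≈ -57.949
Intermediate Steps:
Function('t')(H) = Add(Rational(-2, 3), Mul(Rational(-4, 3), H), Mul(Rational(1, 3), H, Add(Mul(Rational(1, 5), H), Mul(H, Pow(Add(-2, H), -1))))) (Function('t')(H) = Add(Rational(-2, 3), Mul(Rational(1, 3), Add(Mul(-4, H), Mul(H, Add(Mul(H, Pow(5, -1)), Mul(H, Pow(Add(-2, H), -1))))))) = Add(Rational(-2, 3), Mul(Rational(1, 3), Add(Mul(-4, H), Mul(H, Add(Mul(H, Rational(1, 5)), Mul(H, Pow(Add(-2, H), -1))))))) = Add(Rational(-2, 3), Mul(Rational(1, 3), Add(Mul(-4, H), Mul(H, Add(Mul(Rational(1, 5), H), Mul(H, Pow(Add(-2, H), -1))))))) = Add(Rational(-2, 3), Add(Mul(Rational(-4, 3), H), Mul(Rational(1, 3), H, Add(Mul(Rational(1, 5), H), Mul(H, Pow(Add(-2, H), -1)))))) = Add(Rational(-2, 3), Mul(Rational(-4, 3), H), Mul(Rational(1, 3), H, Add(Mul(Rational(1, 5), H), Mul(H, Pow(Add(-2, H), -1))))))
Function('b')(p) = Mul(Rational(1, 2), Pow(p, -1)) (Function('b')(p) = Pow(Add(p, p), -1) = Pow(Mul(2, p), -1) = Mul(Rational(1, 2), Pow(p, -1)))
Mul(Add(-30, Function('b')(19)), Function('t')(-2)) = Mul(Add(-30, Mul(Rational(1, 2), Pow(19, -1))), Mul(Rational(1, 15), Pow(Add(-2, -2), -1), Add(20, Pow(-2, 3), Mul(-17, Pow(-2, 2)), Mul(30, -2)))) = Mul(Add(-30, Mul(Rational(1, 2), Rational(1, 19))), Mul(Rational(1, 15), Pow(-4, -1), Add(20, -8, Mul(-17, 4), -60))) = Mul(Add(-30, Rational(1, 38)), Mul(Rational(1, 15), Rational(-1, 4), Add(20, -8, -68, -60))) = Mul(Rational(-1139, 38), Mul(Rational(1, 15), Rational(-1, 4), -116)) = Mul(Rational(-1139, 38), Rational(29, 15)) = Rational(-33031, 570)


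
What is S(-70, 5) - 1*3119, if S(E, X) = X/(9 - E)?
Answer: -246396/79 ≈ -3118.9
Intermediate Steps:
S(-70, 5) - 1*3119 = -1*5/(-9 - 70) - 1*3119 = -1*5/(-79) - 3119 = -1*5*(-1/79) - 3119 = 5/79 - 3119 = -246396/79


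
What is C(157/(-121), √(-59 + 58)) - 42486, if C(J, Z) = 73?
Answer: -42413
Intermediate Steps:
C(157/(-121), √(-59 + 58)) - 42486 = 73 - 42486 = -42413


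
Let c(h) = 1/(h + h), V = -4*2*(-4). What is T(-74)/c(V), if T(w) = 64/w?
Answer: -2048/37 ≈ -55.351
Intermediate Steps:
V = 32 (V = -8*(-4) = 32)
c(h) = 1/(2*h)
T(-74)/c(V) = (64/(-74))/(((½)/32)) = (64*(-1/74))/(((½)*(1/32))) = -32/(37*1/64) = -32/37*64 = -2048/37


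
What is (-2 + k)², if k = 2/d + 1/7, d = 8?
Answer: 2025/784 ≈ 2.5829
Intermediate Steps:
k = 11/28 (k = 2/8 + 1/7 = 2*(⅛) + 1*(⅐) = ¼ + ⅐ = 11/28 ≈ 0.39286)
(-2 + k)² = (-2 + 11/28)² = (-45/28)² = 2025/784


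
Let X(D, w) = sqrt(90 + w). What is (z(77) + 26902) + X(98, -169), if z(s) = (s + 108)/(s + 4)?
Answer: 2179247/81 + I*sqrt(79) ≈ 26904.0 + 8.8882*I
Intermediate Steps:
z(s) = (108 + s)/(4 + s)
(z(77) + 26902) + X(98, -169) = ((108 + 77)/(4 + 77) + 26902) + sqrt(90 - 169) = (185/81 + 26902) + sqrt(-79) = ((1/81)*185 + 26902) + I*sqrt(79) = (185/81 + 26902) + I*sqrt(79) = 2179247/81 + I*sqrt(79)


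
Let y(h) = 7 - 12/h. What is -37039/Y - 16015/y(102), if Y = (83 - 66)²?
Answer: -83015258/33813 ≈ -2455.1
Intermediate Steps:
Y = 289 (Y = 17² = 289)
y(h) = 7 - 12/h
-37039/Y - 16015/y(102) = -37039/289 - 16015/(7 - 12/102) = -37039*1/289 - 16015/(7 - 12*1/102) = -37039/289 - 16015/(7 - 2/17) = -37039/289 - 16015/117/17 = -37039/289 - 16015*17/117 = -37039/289 - 272255/117 = -83015258/33813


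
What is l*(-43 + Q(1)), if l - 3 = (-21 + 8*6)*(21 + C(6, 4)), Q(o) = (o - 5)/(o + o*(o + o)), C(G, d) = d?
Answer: -30058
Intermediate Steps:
Q(o) = (-5 + o)/(o + 2*o**2) (Q(o) = (-5 + o)/(o + o*(2*o)) = (-5 + o)/(o + 2*o**2))
l = 678 (l = 3 + (-21 + 8*6)*(21 + 4) = 3 + (-21 + 48)*25 = 3 + 27*25 = 3 + 675 = 678)
l*(-43 + Q(1)) = 678*(-43 + (-5 + 1)/(1*(1 + 2*1))) = 678*(-43 + 1*(-4)/(1 + 2)) = 678*(-43 + 1*(-4)/3) = 678*(-43 + 1*(1/3)*(-4)) = 678*(-43 - 4/3) = 678*(-133/3) = -30058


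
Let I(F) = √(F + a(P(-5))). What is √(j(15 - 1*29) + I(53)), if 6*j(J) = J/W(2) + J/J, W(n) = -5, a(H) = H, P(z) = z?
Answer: √(570 + 3600*√3)/30 ≈ 2.7498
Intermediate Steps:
j(J) = ⅙ - J/30 (j(J) = (J/(-5) + J/J)/6 = (J*(-⅕) + 1)/6 = (-J/5 + 1)/6 = (1 - J/5)/6 = ⅙ - J/30)
I(F) = √(-5 + F) (I(F) = √(F - 5) = √(-5 + F))
√(j(15 - 1*29) + I(53)) = √((⅙ - (15 - 1*29)/30) + √(-5 + 53)) = √((⅙ - (15 - 29)/30) + √48) = √((⅙ - 1/30*(-14)) + 4*√3) = √((⅙ + 7/15) + 4*√3) = √(19/30 + 4*√3)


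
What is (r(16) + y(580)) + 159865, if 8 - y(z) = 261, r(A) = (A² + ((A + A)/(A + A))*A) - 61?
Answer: 159823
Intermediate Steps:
r(A) = -61 + A + A² (r(A) = (A² + ((2*A)/((2*A)))*A) - 61 = (A² + ((2*A)*(1/(2*A)))*A) - 61 = (A² + 1*A) - 61 = (A² + A) - 61 = (A + A²) - 61 = -61 + A + A²)
y(z) = -253 (y(z) = 8 - 1*261 = 8 - 261 = -253)
(r(16) + y(580)) + 159865 = ((-61 + 16 + 16²) - 253) + 159865 = ((-61 + 16 + 256) - 253) + 159865 = (211 - 253) + 159865 = -42 + 159865 = 159823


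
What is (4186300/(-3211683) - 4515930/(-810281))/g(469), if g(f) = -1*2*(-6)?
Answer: 5555828129945/15614194277538 ≈ 0.35582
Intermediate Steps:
g(f) = 12 (g(f) = -2*(-6) = 12)
(4186300/(-3211683) - 4515930/(-810281))/g(469) = (4186300/(-3211683) - 4515930/(-810281))/12 = (4186300*(-1/3211683) - 4515930*(-1/810281))*(1/12) = (-4186300/3211683 + 4515930/810281)*(1/12) = (11111656259890/2602365712923)*(1/12) = 5555828129945/15614194277538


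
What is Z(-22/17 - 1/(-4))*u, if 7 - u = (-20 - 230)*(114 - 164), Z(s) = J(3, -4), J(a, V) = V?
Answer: 49972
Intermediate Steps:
Z(s) = -4
u = -12493 (u = 7 - (-20 - 230)*(114 - 164) = 7 - (-250)*(-50) = 7 - 1*12500 = 7 - 12500 = -12493)
Z(-22/17 - 1/(-4))*u = -4*(-12493) = 49972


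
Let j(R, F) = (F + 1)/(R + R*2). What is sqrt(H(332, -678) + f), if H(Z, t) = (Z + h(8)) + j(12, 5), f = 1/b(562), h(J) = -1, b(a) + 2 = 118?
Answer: sqrt(10026663)/174 ≈ 18.198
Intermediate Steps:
b(a) = 116 (b(a) = -2 + 118 = 116)
f = 1/116 ≈ 0.0086207
j(R, F) = (1 + F)/(3*R) (j(R, F) = (1 + F)/(R + 2*R) = (1 + F)/((3*R)) = (1 + F)*(1/(3*R)) = (1 + F)/(3*R))
H(Z, t) = -5/6 + Z (H(Z, t) = (Z - 1) + (1/3)*(1 + 5)/12 = (-1 + Z) + (1/3)*(1/12)*6 = (-1 + Z) + 1/6 = -5/6 + Z)
sqrt(H(332, -678) + f) = sqrt((-5/6 + 332) + 1/116) = sqrt(1987/6 + 1/116) = sqrt(115249/348) = sqrt(10026663)/174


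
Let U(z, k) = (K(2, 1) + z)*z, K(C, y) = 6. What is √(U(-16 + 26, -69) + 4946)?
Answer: √5106 ≈ 71.456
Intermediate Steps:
U(z, k) = z*(6 + z) (U(z, k) = (6 + z)*z = z*(6 + z))
√(U(-16 + 26, -69) + 4946) = √((-16 + 26)*(6 + (-16 + 26)) + 4946) = √(10*(6 + 10) + 4946) = √(10*16 + 4946) = √(160 + 4946) = √5106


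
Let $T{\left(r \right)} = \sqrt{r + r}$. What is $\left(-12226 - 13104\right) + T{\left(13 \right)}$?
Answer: $-25330 + \sqrt{26} \approx -25325.0$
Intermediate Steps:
$T{\left(r \right)} = \sqrt{2} \sqrt{r}$ ($T{\left(r \right)} = \sqrt{2 r} = \sqrt{2} \sqrt{r}$)
$\left(-12226 - 13104\right) + T{\left(13 \right)} = \left(-12226 - 13104\right) + \sqrt{2} \sqrt{13} = -25330 + \sqrt{26}$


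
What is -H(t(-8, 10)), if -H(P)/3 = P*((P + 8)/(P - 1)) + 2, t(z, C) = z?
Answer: 6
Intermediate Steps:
H(P) = -6 - 3*P*(8 + P)/(-1 + P) (H(P) = -3*(P*((P + 8)/(P - 1)) + 2) = -3*(P*((8 + P)/(-1 + P)) + 2) = -3*(P*(8 + P)/(-1 + P) + 2) = -3*(2 + P*(8 + P)/(-1 + P)) = -6 - 3*P*(8 + P)/(-1 + P))
-H(t(-8, 10)) = -3*(2 - 1*(-8)**2 - 10*(-8))/(-1 - 8) = -3*(2 - 1*64 + 80)/(-9) = -3*(-1)*(2 - 64 + 80)/9 = -3*(-1)*18/9 = -1*(-6) = 6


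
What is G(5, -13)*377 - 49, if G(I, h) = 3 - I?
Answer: -803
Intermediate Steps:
G(5, -13)*377 - 49 = (3 - 1*5)*377 - 49 = (3 - 5)*377 - 49 = -2*377 - 49 = -754 - 49 = -803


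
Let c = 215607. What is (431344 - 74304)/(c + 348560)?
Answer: 357040/564167 ≈ 0.63286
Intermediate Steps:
(431344 - 74304)/(c + 348560) = (431344 - 74304)/(215607 + 348560) = 357040/564167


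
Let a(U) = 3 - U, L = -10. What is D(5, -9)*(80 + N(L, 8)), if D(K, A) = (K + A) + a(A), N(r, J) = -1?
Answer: 632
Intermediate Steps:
D(K, A) = 3 + K (D(K, A) = (K + A) + (3 - A) = (A + K) + (3 - A) = 3 + K)
D(5, -9)*(80 + N(L, 8)) = (3 + 5)*(80 - 1) = 8*79 = 632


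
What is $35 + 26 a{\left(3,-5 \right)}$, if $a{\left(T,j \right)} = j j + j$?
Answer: $555$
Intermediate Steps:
$a{\left(T,j \right)} = j + j^{2}$ ($a{\left(T,j \right)} = j^{2} + j = j + j^{2}$)
$35 + 26 a{\left(3,-5 \right)} = 35 + 26 \left(- 5 \left(1 - 5\right)\right) = 35 + 26 \left(\left(-5\right) \left(-4\right)\right) = 35 + 26 \cdot 20 = 35 + 520 = 555$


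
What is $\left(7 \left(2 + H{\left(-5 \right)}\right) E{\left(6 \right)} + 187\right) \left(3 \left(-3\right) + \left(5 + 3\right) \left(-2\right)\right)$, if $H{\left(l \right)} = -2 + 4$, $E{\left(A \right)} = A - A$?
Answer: $-4675$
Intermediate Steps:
$E{\left(A \right)} = 0$
$H{\left(l \right)} = 2$
$\left(7 \left(2 + H{\left(-5 \right)}\right) E{\left(6 \right)} + 187\right) \left(3 \left(-3\right) + \left(5 + 3\right) \left(-2\right)\right) = \left(7 \left(2 + 2\right) 0 + 187\right) \left(3 \left(-3\right) + \left(5 + 3\right) \left(-2\right)\right) = \left(7 \cdot 4 \cdot 0 + 187\right) \left(-9 + 8 \left(-2\right)\right) = \left(28 \cdot 0 + 187\right) \left(-9 - 16\right) = \left(0 + 187\right) \left(-25\right) = 187 \left(-25\right) = -4675$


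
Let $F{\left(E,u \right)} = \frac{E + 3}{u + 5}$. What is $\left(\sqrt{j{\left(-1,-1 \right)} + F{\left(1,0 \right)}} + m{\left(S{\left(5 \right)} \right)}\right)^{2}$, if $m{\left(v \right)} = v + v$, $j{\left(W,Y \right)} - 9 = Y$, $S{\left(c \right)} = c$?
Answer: $\frac{544}{5} + 8 \sqrt{55} \approx 168.13$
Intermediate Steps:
$j{\left(W,Y \right)} = 9 + Y$
$F{\left(E,u \right)} = \frac{3 + E}{5 + u}$
$m{\left(v \right)} = 2 v$
$\left(\sqrt{j{\left(-1,-1 \right)} + F{\left(1,0 \right)}} + m{\left(S{\left(5 \right)} \right)}\right)^{2} = \left(\sqrt{\left(9 - 1\right) + \frac{3 + 1}{5 + 0}} + 2 \cdot 5\right)^{2} = \left(\sqrt{8 + \frac{1}{5} \cdot 4} + 10\right)^{2} = \left(\sqrt{8 + \frac{4}{5}} + 10\right)^{2} = \left(\sqrt{\frac{44}{5}} + 10\right)^{2} = \left(\frac{2 \sqrt{55}}{5} + 10\right)^{2} = \left(10 + \frac{2 \sqrt{55}}{5}\right)^{2}$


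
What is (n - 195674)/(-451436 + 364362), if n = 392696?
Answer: -98511/43537 ≈ -2.2627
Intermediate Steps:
(n - 195674)/(-451436 + 364362) = (392696 - 195674)/(-451436 + 364362) = 197022/(-87074) = 197022*(-1/87074) = -98511/43537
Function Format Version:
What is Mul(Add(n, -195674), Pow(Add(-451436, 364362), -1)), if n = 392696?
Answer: Rational(-98511, 43537) ≈ -2.2627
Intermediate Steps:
Mul(Add(n, -195674), Pow(Add(-451436, 364362), -1)) = Mul(Add(392696, -195674), Pow(Add(-451436, 364362), -1)) = Mul(197022, Pow(-87074, -1)) = Mul(197022, Rational(-1, 87074)) = Rational(-98511, 43537)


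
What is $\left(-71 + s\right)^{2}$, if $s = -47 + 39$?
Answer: $6241$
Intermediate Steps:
$s = -8$
$\left(-71 + s\right)^{2} = \left(-71 - 8\right)^{2} = \left(-79\right)^{2} = 6241$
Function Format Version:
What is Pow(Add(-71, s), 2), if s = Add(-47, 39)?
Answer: 6241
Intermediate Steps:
s = -8
Pow(Add(-71, s), 2) = Pow(Add(-71, -8), 2) = Pow(-79, 2) = 6241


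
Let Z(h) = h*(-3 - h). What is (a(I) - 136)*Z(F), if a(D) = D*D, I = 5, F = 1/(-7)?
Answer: -2220/49 ≈ -45.306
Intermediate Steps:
F = -⅐ ≈ -0.14286
a(D) = D²
(a(I) - 136)*Z(F) = (5² - 136)*(-1*(-⅐)*(3 - ⅐)) = (25 - 136)*(-1*(-⅐)*20/7) = -111*20/49 = -2220/49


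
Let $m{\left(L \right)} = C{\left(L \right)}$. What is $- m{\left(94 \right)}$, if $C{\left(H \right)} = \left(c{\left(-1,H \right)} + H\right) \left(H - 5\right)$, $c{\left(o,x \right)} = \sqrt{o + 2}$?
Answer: $-8455$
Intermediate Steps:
$c{\left(o,x \right)} = \sqrt{2 + o}$
$C{\left(H \right)} = \left(1 + H\right) \left(-5 + H\right)$ ($C{\left(H \right)} = \left(\sqrt{2 - 1} + H\right) \left(H - 5\right) = \left(\sqrt{1} + H\right) \left(-5 + H\right) = \left(1 + H\right) \left(-5 + H\right)$)
$m{\left(L \right)} = -5 + L^{2} - 4 L$
$- m{\left(94 \right)} = - (-5 + 94^{2} - 376) = - (-5 + 8836 - 376) = \left(-1\right) 8455 = -8455$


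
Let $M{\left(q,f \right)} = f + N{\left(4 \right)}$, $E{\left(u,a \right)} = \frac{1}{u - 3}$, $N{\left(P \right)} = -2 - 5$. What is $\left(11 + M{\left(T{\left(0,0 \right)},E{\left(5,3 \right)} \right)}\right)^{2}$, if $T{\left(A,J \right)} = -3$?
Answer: $\frac{81}{4} \approx 20.25$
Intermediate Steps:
$N{\left(P \right)} = -7$ ($N{\left(P \right)} = -2 - 5 = -7$)
$E{\left(u,a \right)} = \frac{1}{-3 + u}$
$M{\left(q,f \right)} = -7 + f$ ($M{\left(q,f \right)} = f - 7 = -7 + f$)
$\left(11 + M{\left(T{\left(0,0 \right)},E{\left(5,3 \right)} \right)}\right)^{2} = \left(11 - \left(7 - \frac{1}{-3 + 5}\right)\right)^{2} = \left(11 - \left(7 - \frac{1}{2}\right)\right)^{2} = \left(11 + \left(-7 + \frac{1}{2}\right)\right)^{2} = \left(11 - \frac{13}{2}\right)^{2} = \left(\frac{9}{2}\right)^{2} = \frac{81}{4}$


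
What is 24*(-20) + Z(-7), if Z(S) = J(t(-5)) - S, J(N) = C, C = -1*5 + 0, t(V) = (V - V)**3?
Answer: -478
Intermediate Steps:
t(V) = 0 (t(V) = 0**3 = 0)
C = -5 (C = -5 + 0 = -5)
J(N) = -5
Z(S) = -5 - S
24*(-20) + Z(-7) = 24*(-20) + (-5 - 1*(-7)) = -480 + (-5 + 7) = -480 + 2 = -478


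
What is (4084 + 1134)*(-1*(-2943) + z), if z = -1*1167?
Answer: 9267168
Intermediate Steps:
z = -1167
(4084 + 1134)*(-1*(-2943) + z) = (4084 + 1134)*(-1*(-2943) - 1167) = 5218*(2943 - 1167) = 5218*1776 = 9267168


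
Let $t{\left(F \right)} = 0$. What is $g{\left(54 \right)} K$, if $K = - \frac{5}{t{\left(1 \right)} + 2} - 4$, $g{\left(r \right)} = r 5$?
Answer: $-1755$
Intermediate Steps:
$g{\left(r \right)} = 5 r$
$K = - \frac{13}{2}$ ($K = - \frac{5}{0 + 2} - 4 = - \frac{5}{2} - 4 = - \frac{13}{2} \approx -6.5$)
$g{\left(54 \right)} K = 5 \cdot 54 \left(- \frac{13}{2}\right) = 270 \left(- \frac{13}{2}\right) = -1755$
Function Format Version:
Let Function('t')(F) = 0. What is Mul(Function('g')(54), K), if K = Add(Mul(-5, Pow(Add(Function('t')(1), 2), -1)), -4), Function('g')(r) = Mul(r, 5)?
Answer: -1755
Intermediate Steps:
Function('g')(r) = Mul(5, r)
K = Rational(-13, 2) (K = Add(Mul(-5, Pow(Add(0, 2), -1)), -4) = Add(Mul(-5, Pow(2, -1)), -4) = Add(Mul(-5, Rational(1, 2)), -4) = Add(Rational(-5, 2), -4) = Rational(-13, 2) ≈ -6.5000)
Mul(Function('g')(54), K) = Mul(Mul(5, 54), Rational(-13, 2)) = Mul(270, Rational(-13, 2)) = -1755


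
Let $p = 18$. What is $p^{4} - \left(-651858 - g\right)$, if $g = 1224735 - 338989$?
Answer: $1642580$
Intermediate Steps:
$g = 885746$ ($g = 1224735 - 338989 = 885746$)
$p^{4} - \left(-651858 - g\right) = 18^{4} - \left(-651858 - 885746\right) = 104976 - \left(-651858 - 885746\right) = 104976 - -1537604 = 104976 + 1537604 = 1642580$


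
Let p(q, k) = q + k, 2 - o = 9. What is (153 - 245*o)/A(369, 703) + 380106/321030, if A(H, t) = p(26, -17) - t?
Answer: -3110097/2062915 ≈ -1.5076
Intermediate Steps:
o = -7 (o = 2 - 1*9 = 2 - 9 = -7)
p(q, k) = k + q
A(H, t) = 9 - t (A(H, t) = (-17 + 26) - t = 9 - t)
(153 - 245*o)/A(369, 703) + 380106/321030 = (153 - 245*(-7))/(9 - 1*703) + 380106/321030 = (153 + 1715)/(9 - 703) + 380106*(1/321030) = 1868/(-694) + 7039/5945 = 1868*(-1/694) + 7039/5945 = -934/347 + 7039/5945 = -3110097/2062915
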